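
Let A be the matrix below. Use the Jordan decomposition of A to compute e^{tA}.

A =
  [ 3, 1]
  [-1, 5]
e^{tA} =
  [-t*exp(4*t) + exp(4*t), t*exp(4*t)]
  [-t*exp(4*t), t*exp(4*t) + exp(4*t)]

Strategy: write A = P · J · P⁻¹ where J is a Jordan canonical form, so e^{tA} = P · e^{tJ} · P⁻¹, and e^{tJ} can be computed block-by-block.

A has Jordan form
J =
  [4, 1]
  [0, 4]
(up to reordering of blocks).

Per-block formulas:
  For a 2×2 Jordan block J_2(4): exp(t · J_2(4)) = e^(4t)·(I + t·N), where N is the 2×2 nilpotent shift.

After assembling e^{tJ} and conjugating by P, we get:

e^{tA} =
  [-t*exp(4*t) + exp(4*t), t*exp(4*t)]
  [-t*exp(4*t), t*exp(4*t) + exp(4*t)]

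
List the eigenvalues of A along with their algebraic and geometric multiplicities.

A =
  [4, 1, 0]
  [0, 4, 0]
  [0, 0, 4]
λ = 4: alg = 3, geom = 2

Step 1 — factor the characteristic polynomial to read off the algebraic multiplicities:
  χ_A(x) = (x - 4)^3

Step 2 — compute geometric multiplicities via the rank-nullity identity g(λ) = n − rank(A − λI):
  rank(A − (4)·I) = 1, so dim ker(A − (4)·I) = n − 1 = 2

Summary:
  λ = 4: algebraic multiplicity = 3, geometric multiplicity = 2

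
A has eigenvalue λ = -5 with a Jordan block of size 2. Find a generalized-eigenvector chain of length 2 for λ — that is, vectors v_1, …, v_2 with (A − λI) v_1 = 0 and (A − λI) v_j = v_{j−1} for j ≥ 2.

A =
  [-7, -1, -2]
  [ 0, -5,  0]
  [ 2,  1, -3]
A Jordan chain for λ = -5 of length 2:
v_1 = (-2, 0, 2)ᵀ
v_2 = (1, 0, 0)ᵀ

Let N = A − (-5)·I. We want v_2 with N^2 v_2 = 0 but N^1 v_2 ≠ 0; then v_{j-1} := N · v_j for j = 2, …, 2.

Pick v_2 = (1, 0, 0)ᵀ.
Then v_1 = N · v_2 = (-2, 0, 2)ᵀ.

Sanity check: (A − (-5)·I) v_1 = (0, 0, 0)ᵀ = 0. ✓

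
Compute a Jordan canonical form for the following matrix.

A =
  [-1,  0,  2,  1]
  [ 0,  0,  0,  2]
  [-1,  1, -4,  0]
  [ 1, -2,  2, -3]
J_3(-2) ⊕ J_1(-2)

The characteristic polynomial is
  det(x·I − A) = x^4 + 8*x^3 + 24*x^2 + 32*x + 16 = (x + 2)^4

Eigenvalues and multiplicities (the geometric multiplicity of λ is n − rank(A − λI), which equals the number of Jordan blocks for λ):
  λ = -2: algebraic multiplicity = 4, geometric multiplicity = 2

Determining the block sizes for each eigenvalue:
  λ = -2: with am = 4 and gm = 2, the partition is not yet determined (e.g. several partitions of 4 into 2 parts exist). Let N = A − (-2)·I. Computing rank(N^1) = 2, rank(N^2) = 1, rank(N^3) = 0; the number of blocks of size ≥ j is rank(N^{j−1}) − rank(N^j), giving [2, 1, 1]. So we have 1 block(s) of size 3, 1 block(s) of size 1 → block sizes [3, 1]

Assembling the blocks gives a Jordan form
J =
  [-2,  1,  0,  0]
  [ 0, -2,  1,  0]
  [ 0,  0, -2,  0]
  [ 0,  0,  0, -2]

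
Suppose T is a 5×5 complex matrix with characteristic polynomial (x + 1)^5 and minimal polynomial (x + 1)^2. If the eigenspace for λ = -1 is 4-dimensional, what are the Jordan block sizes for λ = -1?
Block sizes for λ = -1: [2, 1, 1, 1]

Step 1 — from the characteristic polynomial, algebraic multiplicity of λ = -1 is 5. From dim ker(T − (-1)·I) = 4, there are exactly 4 Jordan blocks for λ = -1.
Step 2 — from the minimal polynomial, the factor (x + 1)^2 tells us the largest block for λ = -1 has size 2.
Step 3 — with total size 5, 4 blocks, and largest block 2, the block sizes (in nonincreasing order) are [2, 1, 1, 1].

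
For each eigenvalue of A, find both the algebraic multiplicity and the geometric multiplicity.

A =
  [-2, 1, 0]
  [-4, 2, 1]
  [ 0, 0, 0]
λ = 0: alg = 3, geom = 1

Step 1 — factor the characteristic polynomial to read off the algebraic multiplicities:
  χ_A(x) = x^3

Step 2 — compute geometric multiplicities via the rank-nullity identity g(λ) = n − rank(A − λI):
  rank(A − (0)·I) = 2, so dim ker(A − (0)·I) = n − 2 = 1

Summary:
  λ = 0: algebraic multiplicity = 3, geometric multiplicity = 1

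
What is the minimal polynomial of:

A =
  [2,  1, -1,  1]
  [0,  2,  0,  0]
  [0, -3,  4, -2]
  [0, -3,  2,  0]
x^2 - 4*x + 4

The characteristic polynomial is χ_A(x) = (x - 2)^4, so the eigenvalues are known. The minimal polynomial is
  m_A(x) = Π_λ (x − λ)^{k_λ}
where k_λ is the size of the *largest* Jordan block for λ (equivalently, the smallest k with (A − λI)^k v = 0 for every generalised eigenvector v of λ).

  λ = 2: largest Jordan block has size 2, contributing (x − 2)^2

So m_A(x) = (x - 2)^2 = x^2 - 4*x + 4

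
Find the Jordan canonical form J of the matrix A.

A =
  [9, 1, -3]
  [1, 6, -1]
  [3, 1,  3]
J_3(6)

The characteristic polynomial is
  det(x·I − A) = x^3 - 18*x^2 + 108*x - 216 = (x - 6)^3

Eigenvalues and multiplicities (the geometric multiplicity of λ is n − rank(A − λI), which equals the number of Jordan blocks for λ):
  λ = 6: algebraic multiplicity = 3, geometric multiplicity = 1

Determining the block sizes for each eigenvalue:
  λ = 6: one block (gm = 1), so the single block has size am = 3 → block sizes [3]

Assembling the blocks gives a Jordan form
J =
  [6, 1, 0]
  [0, 6, 1]
  [0, 0, 6]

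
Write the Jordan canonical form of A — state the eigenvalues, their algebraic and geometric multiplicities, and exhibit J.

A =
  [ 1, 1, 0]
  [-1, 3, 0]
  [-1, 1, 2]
J_2(2) ⊕ J_1(2)

The characteristic polynomial is
  det(x·I − A) = x^3 - 6*x^2 + 12*x - 8 = (x - 2)^3

Eigenvalues and multiplicities (the geometric multiplicity of λ is n − rank(A − λI), which equals the number of Jordan blocks for λ):
  λ = 2: algebraic multiplicity = 3, geometric multiplicity = 2

Determining the block sizes for each eigenvalue:
  λ = 2: 2 blocks summing to 3 forces exactly one block of size 2 and the rest size 1 → block sizes [2, 1]

Assembling the blocks gives a Jordan form
J =
  [2, 1, 0]
  [0, 2, 0]
  [0, 0, 2]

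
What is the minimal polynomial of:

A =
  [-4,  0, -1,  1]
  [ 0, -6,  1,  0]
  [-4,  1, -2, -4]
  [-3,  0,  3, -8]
x^3 + 15*x^2 + 75*x + 125

The characteristic polynomial is χ_A(x) = (x + 5)^4, so the eigenvalues are known. The minimal polynomial is
  m_A(x) = Π_λ (x − λ)^{k_λ}
where k_λ is the size of the *largest* Jordan block for λ (equivalently, the smallest k with (A − λI)^k v = 0 for every generalised eigenvector v of λ).

  λ = -5: largest Jordan block has size 3, contributing (x + 5)^3

So m_A(x) = (x + 5)^3 = x^3 + 15*x^2 + 75*x + 125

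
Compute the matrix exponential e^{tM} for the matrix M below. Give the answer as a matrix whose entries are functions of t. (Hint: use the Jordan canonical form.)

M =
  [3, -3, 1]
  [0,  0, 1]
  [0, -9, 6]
e^{tM} =
  [exp(3*t), -3*t*exp(3*t), t*exp(3*t)]
  [0, -3*t*exp(3*t) + exp(3*t), t*exp(3*t)]
  [0, -9*t*exp(3*t), 3*t*exp(3*t) + exp(3*t)]

Strategy: write M = P · J · P⁻¹ where J is a Jordan canonical form, so e^{tM} = P · e^{tJ} · P⁻¹, and e^{tJ} can be computed block-by-block.

M has Jordan form
J =
  [3, 1, 0]
  [0, 3, 0]
  [0, 0, 3]
(up to reordering of blocks).

Per-block formulas:
  For a 2×2 Jordan block J_2(3): exp(t · J_2(3)) = e^(3t)·(I + t·N), where N is the 2×2 nilpotent shift.
  For a 1×1 block at λ = 3: exp(t · [3]) = [e^(3t)].

After assembling e^{tJ} and conjugating by P, we get:

e^{tM} =
  [exp(3*t), -3*t*exp(3*t), t*exp(3*t)]
  [0, -3*t*exp(3*t) + exp(3*t), t*exp(3*t)]
  [0, -9*t*exp(3*t), 3*t*exp(3*t) + exp(3*t)]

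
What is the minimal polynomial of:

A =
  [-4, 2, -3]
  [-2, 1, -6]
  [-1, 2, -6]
x^2 + 6*x + 9

The characteristic polynomial is χ_A(x) = (x + 3)^3, so the eigenvalues are known. The minimal polynomial is
  m_A(x) = Π_λ (x − λ)^{k_λ}
where k_λ is the size of the *largest* Jordan block for λ (equivalently, the smallest k with (A − λI)^k v = 0 for every generalised eigenvector v of λ).

  λ = -3: largest Jordan block has size 2, contributing (x + 3)^2

So m_A(x) = (x + 3)^2 = x^2 + 6*x + 9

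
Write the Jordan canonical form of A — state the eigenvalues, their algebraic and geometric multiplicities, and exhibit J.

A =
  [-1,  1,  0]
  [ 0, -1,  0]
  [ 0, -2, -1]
J_2(-1) ⊕ J_1(-1)

The characteristic polynomial is
  det(x·I − A) = x^3 + 3*x^2 + 3*x + 1 = (x + 1)^3

Eigenvalues and multiplicities (the geometric multiplicity of λ is n − rank(A − λI), which equals the number of Jordan blocks for λ):
  λ = -1: algebraic multiplicity = 3, geometric multiplicity = 2

Determining the block sizes for each eigenvalue:
  λ = -1: 2 blocks summing to 3 forces exactly one block of size 2 and the rest size 1 → block sizes [2, 1]

Assembling the blocks gives a Jordan form
J =
  [-1,  1,  0]
  [ 0, -1,  0]
  [ 0,  0, -1]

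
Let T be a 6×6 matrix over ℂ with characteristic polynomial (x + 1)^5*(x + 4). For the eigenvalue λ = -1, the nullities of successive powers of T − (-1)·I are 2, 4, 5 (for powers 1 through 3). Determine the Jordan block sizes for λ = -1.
Block sizes for λ = -1: [3, 2]

From the dimensions of kernels of powers, the number of Jordan blocks of size at least j is d_j − d_{j−1} where d_j = dim ker(N^j) (with d_0 = 0). Computing the differences gives [2, 2, 1].
The number of blocks of size exactly k is (#blocks of size ≥ k) − (#blocks of size ≥ k + 1), so the partition is: 1 block(s) of size 2, 1 block(s) of size 3.
In nonincreasing order the block sizes are [3, 2].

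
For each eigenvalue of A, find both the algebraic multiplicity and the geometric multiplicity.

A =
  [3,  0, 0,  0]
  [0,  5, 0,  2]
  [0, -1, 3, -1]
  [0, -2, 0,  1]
λ = 3: alg = 4, geom = 3

Step 1 — factor the characteristic polynomial to read off the algebraic multiplicities:
  χ_A(x) = (x - 3)^4

Step 2 — compute geometric multiplicities via the rank-nullity identity g(λ) = n − rank(A − λI):
  rank(A − (3)·I) = 1, so dim ker(A − (3)·I) = n − 1 = 3

Summary:
  λ = 3: algebraic multiplicity = 4, geometric multiplicity = 3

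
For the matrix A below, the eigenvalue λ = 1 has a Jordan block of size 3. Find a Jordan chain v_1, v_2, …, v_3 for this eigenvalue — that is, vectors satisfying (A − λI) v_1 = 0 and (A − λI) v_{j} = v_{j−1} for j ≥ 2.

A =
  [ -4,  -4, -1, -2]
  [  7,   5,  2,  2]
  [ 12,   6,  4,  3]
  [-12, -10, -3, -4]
A Jordan chain for λ = 1 of length 3:
v_1 = (0, 6, 0, -12)ᵀ
v_2 = (-6, 10, 18, -14)ᵀ
v_3 = (2, -1, 0, 0)ᵀ

Let N = A − (1)·I. We want v_3 with N^3 v_3 = 0 but N^2 v_3 ≠ 0; then v_{j-1} := N · v_j for j = 3, …, 2.

Pick v_3 = (2, -1, 0, 0)ᵀ.
Then v_2 = N · v_3 = (-6, 10, 18, -14)ᵀ.
Then v_1 = N · v_2 = (0, 6, 0, -12)ᵀ.

Sanity check: (A − (1)·I) v_1 = (0, 0, 0, 0)ᵀ = 0. ✓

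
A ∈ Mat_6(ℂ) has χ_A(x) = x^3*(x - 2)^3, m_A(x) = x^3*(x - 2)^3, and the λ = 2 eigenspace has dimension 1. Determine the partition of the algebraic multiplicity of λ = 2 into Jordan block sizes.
Block sizes for λ = 2: [3]

Step 1 — from the characteristic polynomial, algebraic multiplicity of λ = 2 is 3. From dim ker(A − (2)·I) = 1, there are exactly 1 Jordan blocks for λ = 2.
Step 2 — from the minimal polynomial, the factor (x − 2)^3 tells us the largest block for λ = 2 has size 3.
Step 3 — with total size 3, 1 blocks, and largest block 3, the block sizes (in nonincreasing order) are [3].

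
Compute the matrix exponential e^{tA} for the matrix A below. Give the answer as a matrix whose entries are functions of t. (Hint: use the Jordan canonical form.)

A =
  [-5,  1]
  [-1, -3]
e^{tA} =
  [-t*exp(-4*t) + exp(-4*t), t*exp(-4*t)]
  [-t*exp(-4*t), t*exp(-4*t) + exp(-4*t)]

Strategy: write A = P · J · P⁻¹ where J is a Jordan canonical form, so e^{tA} = P · e^{tJ} · P⁻¹, and e^{tJ} can be computed block-by-block.

A has Jordan form
J =
  [-4,  1]
  [ 0, -4]
(up to reordering of blocks).

Per-block formulas:
  For a 2×2 Jordan block J_2(-4): exp(t · J_2(-4)) = e^(-4t)·(I + t·N), where N is the 2×2 nilpotent shift.

After assembling e^{tJ} and conjugating by P, we get:

e^{tA} =
  [-t*exp(-4*t) + exp(-4*t), t*exp(-4*t)]
  [-t*exp(-4*t), t*exp(-4*t) + exp(-4*t)]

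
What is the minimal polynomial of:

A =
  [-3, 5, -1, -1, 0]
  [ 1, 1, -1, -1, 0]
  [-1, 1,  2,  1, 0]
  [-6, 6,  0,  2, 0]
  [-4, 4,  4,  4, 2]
x^4 - 2*x^3 - 12*x^2 + 40*x - 32

The characteristic polynomial is χ_A(x) = (x - 2)^4*(x + 4), so the eigenvalues are known. The minimal polynomial is
  m_A(x) = Π_λ (x − λ)^{k_λ}
where k_λ is the size of the *largest* Jordan block for λ (equivalently, the smallest k with (A − λI)^k v = 0 for every generalised eigenvector v of λ).

  λ = -4: largest Jordan block has size 1, contributing (x + 4)
  λ = 2: largest Jordan block has size 3, contributing (x − 2)^3

So m_A(x) = (x - 2)^3*(x + 4) = x^4 - 2*x^3 - 12*x^2 + 40*x - 32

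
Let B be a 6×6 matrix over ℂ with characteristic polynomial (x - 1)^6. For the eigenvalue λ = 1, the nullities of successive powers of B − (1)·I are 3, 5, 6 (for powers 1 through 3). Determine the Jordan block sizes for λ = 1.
Block sizes for λ = 1: [3, 2, 1]

From the dimensions of kernels of powers, the number of Jordan blocks of size at least j is d_j − d_{j−1} where d_j = dim ker(N^j) (with d_0 = 0). Computing the differences gives [3, 2, 1].
The number of blocks of size exactly k is (#blocks of size ≥ k) − (#blocks of size ≥ k + 1), so the partition is: 1 block(s) of size 1, 1 block(s) of size 2, 1 block(s) of size 3.
In nonincreasing order the block sizes are [3, 2, 1].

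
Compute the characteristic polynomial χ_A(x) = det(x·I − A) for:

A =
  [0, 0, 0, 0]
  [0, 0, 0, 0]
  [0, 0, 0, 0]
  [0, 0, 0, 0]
x^4

Expanding det(x·I − A) (e.g. by cofactor expansion or by noting that A is similar to its Jordan form J, which has the same characteristic polynomial as A) gives
  χ_A(x) = x^4
which factors as x^4. The eigenvalues (with algebraic multiplicities) are λ = 0 with multiplicity 4.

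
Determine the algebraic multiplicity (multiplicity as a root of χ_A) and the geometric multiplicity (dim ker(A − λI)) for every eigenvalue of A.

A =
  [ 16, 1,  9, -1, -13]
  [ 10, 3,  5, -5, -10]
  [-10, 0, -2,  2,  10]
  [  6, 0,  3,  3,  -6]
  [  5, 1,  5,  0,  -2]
λ = 3: alg = 4, geom = 2; λ = 6: alg = 1, geom = 1

Step 1 — factor the characteristic polynomial to read off the algebraic multiplicities:
  χ_A(x) = (x - 6)*(x - 3)^4

Step 2 — compute geometric multiplicities via the rank-nullity identity g(λ) = n − rank(A − λI):
  rank(A − (3)·I) = 3, so dim ker(A − (3)·I) = n − 3 = 2
  rank(A − (6)·I) = 4, so dim ker(A − (6)·I) = n − 4 = 1

Summary:
  λ = 3: algebraic multiplicity = 4, geometric multiplicity = 2
  λ = 6: algebraic multiplicity = 1, geometric multiplicity = 1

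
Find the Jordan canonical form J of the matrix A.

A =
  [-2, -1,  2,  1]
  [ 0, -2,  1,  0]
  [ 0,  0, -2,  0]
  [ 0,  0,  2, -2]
J_3(-2) ⊕ J_1(-2)

The characteristic polynomial is
  det(x·I − A) = x^4 + 8*x^3 + 24*x^2 + 32*x + 16 = (x + 2)^4

Eigenvalues and multiplicities (the geometric multiplicity of λ is n − rank(A − λI), which equals the number of Jordan blocks for λ):
  λ = -2: algebraic multiplicity = 4, geometric multiplicity = 2

Determining the block sizes for each eigenvalue:
  λ = -2: with am = 4 and gm = 2, the partition is not yet determined (e.g. several partitions of 4 into 2 parts exist). Let N = A − (-2)·I. Computing rank(N^1) = 2, rank(N^2) = 1, rank(N^3) = 0; the number of blocks of size ≥ j is rank(N^{j−1}) − rank(N^j), giving [2, 1, 1]. So we have 1 block(s) of size 3, 1 block(s) of size 1 → block sizes [3, 1]

Assembling the blocks gives a Jordan form
J =
  [-2,  1,  0,  0]
  [ 0, -2,  1,  0]
  [ 0,  0, -2,  0]
  [ 0,  0,  0, -2]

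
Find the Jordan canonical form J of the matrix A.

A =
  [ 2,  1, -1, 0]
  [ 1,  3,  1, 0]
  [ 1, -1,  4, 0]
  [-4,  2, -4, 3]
J_3(3) ⊕ J_1(3)

The characteristic polynomial is
  det(x·I − A) = x^4 - 12*x^3 + 54*x^2 - 108*x + 81 = (x - 3)^4

Eigenvalues and multiplicities (the geometric multiplicity of λ is n − rank(A − λI), which equals the number of Jordan blocks for λ):
  λ = 3: algebraic multiplicity = 4, geometric multiplicity = 2

Determining the block sizes for each eigenvalue:
  λ = 3: with am = 4 and gm = 2, the partition is not yet determined (e.g. several partitions of 4 into 2 parts exist). Let N = A − (3)·I. Computing rank(N^1) = 2, rank(N^2) = 1, rank(N^3) = 0; the number of blocks of size ≥ j is rank(N^{j−1}) − rank(N^j), giving [2, 1, 1]. So we have 1 block(s) of size 3, 1 block(s) of size 1 → block sizes [3, 1]

Assembling the blocks gives a Jordan form
J =
  [3, 1, 0, 0]
  [0, 3, 1, 0]
  [0, 0, 3, 0]
  [0, 0, 0, 3]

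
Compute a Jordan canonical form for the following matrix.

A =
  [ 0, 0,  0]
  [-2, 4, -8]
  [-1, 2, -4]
J_2(0) ⊕ J_1(0)

The characteristic polynomial is
  det(x·I − A) = x^3

Eigenvalues and multiplicities (the geometric multiplicity of λ is n − rank(A − λI), which equals the number of Jordan blocks for λ):
  λ = 0: algebraic multiplicity = 3, geometric multiplicity = 2

Determining the block sizes for each eigenvalue:
  λ = 0: 2 blocks summing to 3 forces exactly one block of size 2 and the rest size 1 → block sizes [2, 1]

Assembling the blocks gives a Jordan form
J =
  [0, 1, 0]
  [0, 0, 0]
  [0, 0, 0]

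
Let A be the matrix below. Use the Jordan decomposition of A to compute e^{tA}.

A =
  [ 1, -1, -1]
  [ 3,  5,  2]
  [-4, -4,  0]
e^{tA} =
  [t^2*exp(2*t) - t*exp(2*t) + exp(2*t), t^2*exp(2*t) - t*exp(2*t), t^2*exp(2*t)/2 - t*exp(2*t)]
  [-t^2*exp(2*t) + 3*t*exp(2*t), -t^2*exp(2*t) + 3*t*exp(2*t) + exp(2*t), -t^2*exp(2*t)/2 + 2*t*exp(2*t)]
  [-4*t*exp(2*t), -4*t*exp(2*t), -2*t*exp(2*t) + exp(2*t)]

Strategy: write A = P · J · P⁻¹ where J is a Jordan canonical form, so e^{tA} = P · e^{tJ} · P⁻¹, and e^{tJ} can be computed block-by-block.

A has Jordan form
J =
  [2, 1, 0]
  [0, 2, 1]
  [0, 0, 2]
(up to reordering of blocks).

Per-block formulas:
  For a 3×3 Jordan block J_3(2): exp(t · J_3(2)) = e^(2t)·(I + t·N + (t^2/2)·N^2), where N is the 3×3 nilpotent shift.

After assembling e^{tJ} and conjugating by P, we get:

e^{tA} =
  [t^2*exp(2*t) - t*exp(2*t) + exp(2*t), t^2*exp(2*t) - t*exp(2*t), t^2*exp(2*t)/2 - t*exp(2*t)]
  [-t^2*exp(2*t) + 3*t*exp(2*t), -t^2*exp(2*t) + 3*t*exp(2*t) + exp(2*t), -t^2*exp(2*t)/2 + 2*t*exp(2*t)]
  [-4*t*exp(2*t), -4*t*exp(2*t), -2*t*exp(2*t) + exp(2*t)]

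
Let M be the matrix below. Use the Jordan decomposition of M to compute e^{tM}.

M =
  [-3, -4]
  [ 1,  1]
e^{tM} =
  [-2*t*exp(-t) + exp(-t), -4*t*exp(-t)]
  [t*exp(-t), 2*t*exp(-t) + exp(-t)]

Strategy: write M = P · J · P⁻¹ where J is a Jordan canonical form, so e^{tM} = P · e^{tJ} · P⁻¹, and e^{tJ} can be computed block-by-block.

M has Jordan form
J =
  [-1,  1]
  [ 0, -1]
(up to reordering of blocks).

Per-block formulas:
  For a 2×2 Jordan block J_2(-1): exp(t · J_2(-1)) = e^(-1t)·(I + t·N), where N is the 2×2 nilpotent shift.

After assembling e^{tJ} and conjugating by P, we get:

e^{tM} =
  [-2*t*exp(-t) + exp(-t), -4*t*exp(-t)]
  [t*exp(-t), 2*t*exp(-t) + exp(-t)]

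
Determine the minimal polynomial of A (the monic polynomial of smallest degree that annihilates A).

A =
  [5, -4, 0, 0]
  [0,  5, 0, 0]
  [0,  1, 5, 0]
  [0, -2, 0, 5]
x^2 - 10*x + 25

The characteristic polynomial is χ_A(x) = (x - 5)^4, so the eigenvalues are known. The minimal polynomial is
  m_A(x) = Π_λ (x − λ)^{k_λ}
where k_λ is the size of the *largest* Jordan block for λ (equivalently, the smallest k with (A − λI)^k v = 0 for every generalised eigenvector v of λ).

  λ = 5: largest Jordan block has size 2, contributing (x − 5)^2

So m_A(x) = (x - 5)^2 = x^2 - 10*x + 25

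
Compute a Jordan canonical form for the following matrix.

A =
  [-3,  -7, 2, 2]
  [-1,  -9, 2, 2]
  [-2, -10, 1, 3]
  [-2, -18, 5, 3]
J_2(-2) ⊕ J_2(-2)

The characteristic polynomial is
  det(x·I − A) = x^4 + 8*x^3 + 24*x^2 + 32*x + 16 = (x + 2)^4

Eigenvalues and multiplicities (the geometric multiplicity of λ is n − rank(A − λI), which equals the number of Jordan blocks for λ):
  λ = -2: algebraic multiplicity = 4, geometric multiplicity = 2

Determining the block sizes for each eigenvalue:
  λ = -2: with am = 4 and gm = 2, the partition is not yet determined (e.g. several partitions of 4 into 2 parts exist). Let N = A − (-2)·I. Computing rank(N^1) = 2, rank(N^2) = 0; the number of blocks of size ≥ j is rank(N^{j−1}) − rank(N^j), giving [2, 2]. So we have 2 block(s) of size 2 → block sizes [2, 2]

Assembling the blocks gives a Jordan form
J =
  [-2,  1,  0,  0]
  [ 0, -2,  0,  0]
  [ 0,  0, -2,  1]
  [ 0,  0,  0, -2]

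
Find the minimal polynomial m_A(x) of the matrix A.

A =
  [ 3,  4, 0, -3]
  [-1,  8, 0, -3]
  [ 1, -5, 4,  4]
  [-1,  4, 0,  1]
x^2 - 8*x + 16

The characteristic polynomial is χ_A(x) = (x - 4)^4, so the eigenvalues are known. The minimal polynomial is
  m_A(x) = Π_λ (x − λ)^{k_λ}
where k_λ is the size of the *largest* Jordan block for λ (equivalently, the smallest k with (A − λI)^k v = 0 for every generalised eigenvector v of λ).

  λ = 4: largest Jordan block has size 2, contributing (x − 4)^2

So m_A(x) = (x - 4)^2 = x^2 - 8*x + 16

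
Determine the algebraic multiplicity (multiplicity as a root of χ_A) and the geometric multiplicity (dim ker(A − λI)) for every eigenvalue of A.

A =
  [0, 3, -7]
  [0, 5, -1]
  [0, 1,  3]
λ = 0: alg = 1, geom = 1; λ = 4: alg = 2, geom = 1

Step 1 — factor the characteristic polynomial to read off the algebraic multiplicities:
  χ_A(x) = x*(x - 4)^2

Step 2 — compute geometric multiplicities via the rank-nullity identity g(λ) = n − rank(A − λI):
  rank(A − (0)·I) = 2, so dim ker(A − (0)·I) = n − 2 = 1
  rank(A − (4)·I) = 2, so dim ker(A − (4)·I) = n − 2 = 1

Summary:
  λ = 0: algebraic multiplicity = 1, geometric multiplicity = 1
  λ = 4: algebraic multiplicity = 2, geometric multiplicity = 1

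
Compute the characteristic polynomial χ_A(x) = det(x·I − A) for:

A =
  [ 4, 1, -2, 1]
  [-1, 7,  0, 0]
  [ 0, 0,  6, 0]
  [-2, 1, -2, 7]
x^4 - 24*x^3 + 216*x^2 - 864*x + 1296

Expanding det(x·I − A) (e.g. by cofactor expansion or by noting that A is similar to its Jordan form J, which has the same characteristic polynomial as A) gives
  χ_A(x) = x^4 - 24*x^3 + 216*x^2 - 864*x + 1296
which factors as (x - 6)^4. The eigenvalues (with algebraic multiplicities) are λ = 6 with multiplicity 4.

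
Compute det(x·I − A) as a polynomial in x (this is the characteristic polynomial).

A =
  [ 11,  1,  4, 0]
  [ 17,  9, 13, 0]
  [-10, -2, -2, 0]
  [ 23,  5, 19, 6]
x^4 - 24*x^3 + 216*x^2 - 864*x + 1296

Expanding det(x·I − A) (e.g. by cofactor expansion or by noting that A is similar to its Jordan form J, which has the same characteristic polynomial as A) gives
  χ_A(x) = x^4 - 24*x^3 + 216*x^2 - 864*x + 1296
which factors as (x - 6)^4. The eigenvalues (with algebraic multiplicities) are λ = 6 with multiplicity 4.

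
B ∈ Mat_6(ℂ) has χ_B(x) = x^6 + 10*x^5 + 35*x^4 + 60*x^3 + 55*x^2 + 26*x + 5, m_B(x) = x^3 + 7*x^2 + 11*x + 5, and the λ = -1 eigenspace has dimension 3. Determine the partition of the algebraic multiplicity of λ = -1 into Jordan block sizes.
Block sizes for λ = -1: [2, 2, 1]

Step 1 — from the characteristic polynomial, algebraic multiplicity of λ = -1 is 5. From dim ker(B − (-1)·I) = 3, there are exactly 3 Jordan blocks for λ = -1.
Step 2 — from the minimal polynomial, the factor (x + 1)^2 tells us the largest block for λ = -1 has size 2.
Step 3 — with total size 5, 3 blocks, and largest block 2, the block sizes (in nonincreasing order) are [2, 2, 1].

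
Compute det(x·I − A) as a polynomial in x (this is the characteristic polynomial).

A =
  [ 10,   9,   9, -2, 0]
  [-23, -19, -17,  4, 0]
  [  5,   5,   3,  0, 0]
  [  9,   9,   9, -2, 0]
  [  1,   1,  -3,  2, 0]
x^5 + 8*x^4 + 24*x^3 + 32*x^2 + 16*x

Expanding det(x·I − A) (e.g. by cofactor expansion or by noting that A is similar to its Jordan form J, which has the same characteristic polynomial as A) gives
  χ_A(x) = x^5 + 8*x^4 + 24*x^3 + 32*x^2 + 16*x
which factors as x*(x + 2)^4. The eigenvalues (with algebraic multiplicities) are λ = -2 with multiplicity 4, λ = 0 with multiplicity 1.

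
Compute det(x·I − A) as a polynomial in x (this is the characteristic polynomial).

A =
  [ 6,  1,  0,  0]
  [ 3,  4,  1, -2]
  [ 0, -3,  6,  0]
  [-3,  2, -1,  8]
x^4 - 24*x^3 + 216*x^2 - 864*x + 1296

Expanding det(x·I − A) (e.g. by cofactor expansion or by noting that A is similar to its Jordan form J, which has the same characteristic polynomial as A) gives
  χ_A(x) = x^4 - 24*x^3 + 216*x^2 - 864*x + 1296
which factors as (x - 6)^4. The eigenvalues (with algebraic multiplicities) are λ = 6 with multiplicity 4.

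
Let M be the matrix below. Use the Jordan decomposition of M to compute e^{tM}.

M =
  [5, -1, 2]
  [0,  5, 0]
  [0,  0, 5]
e^{tM} =
  [exp(5*t), -t*exp(5*t), 2*t*exp(5*t)]
  [0, exp(5*t), 0]
  [0, 0, exp(5*t)]

Strategy: write M = P · J · P⁻¹ where J is a Jordan canonical form, so e^{tM} = P · e^{tJ} · P⁻¹, and e^{tJ} can be computed block-by-block.

M has Jordan form
J =
  [5, 1, 0]
  [0, 5, 0]
  [0, 0, 5]
(up to reordering of blocks).

Per-block formulas:
  For a 1×1 block at λ = 5: exp(t · [5]) = [e^(5t)].
  For a 2×2 Jordan block J_2(5): exp(t · J_2(5)) = e^(5t)·(I + t·N), where N is the 2×2 nilpotent shift.

After assembling e^{tJ} and conjugating by P, we get:

e^{tM} =
  [exp(5*t), -t*exp(5*t), 2*t*exp(5*t)]
  [0, exp(5*t), 0]
  [0, 0, exp(5*t)]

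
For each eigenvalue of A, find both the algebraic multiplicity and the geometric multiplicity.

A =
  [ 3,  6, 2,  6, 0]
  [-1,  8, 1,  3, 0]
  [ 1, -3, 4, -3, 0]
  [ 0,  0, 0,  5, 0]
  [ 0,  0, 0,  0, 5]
λ = 5: alg = 5, geom = 4

Step 1 — factor the characteristic polynomial to read off the algebraic multiplicities:
  χ_A(x) = (x - 5)^5

Step 2 — compute geometric multiplicities via the rank-nullity identity g(λ) = n − rank(A − λI):
  rank(A − (5)·I) = 1, so dim ker(A − (5)·I) = n − 1 = 4

Summary:
  λ = 5: algebraic multiplicity = 5, geometric multiplicity = 4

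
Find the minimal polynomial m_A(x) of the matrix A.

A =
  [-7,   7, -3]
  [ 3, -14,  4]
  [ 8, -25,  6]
x^3 + 15*x^2 + 75*x + 125

The characteristic polynomial is χ_A(x) = (x + 5)^3, so the eigenvalues are known. The minimal polynomial is
  m_A(x) = Π_λ (x − λ)^{k_λ}
where k_λ is the size of the *largest* Jordan block for λ (equivalently, the smallest k with (A − λI)^k v = 0 for every generalised eigenvector v of λ).

  λ = -5: largest Jordan block has size 3, contributing (x + 5)^3

So m_A(x) = (x + 5)^3 = x^3 + 15*x^2 + 75*x + 125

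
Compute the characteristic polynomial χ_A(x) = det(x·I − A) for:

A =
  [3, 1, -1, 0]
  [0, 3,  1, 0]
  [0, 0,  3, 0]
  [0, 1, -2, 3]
x^4 - 12*x^3 + 54*x^2 - 108*x + 81

Expanding det(x·I − A) (e.g. by cofactor expansion or by noting that A is similar to its Jordan form J, which has the same characteristic polynomial as A) gives
  χ_A(x) = x^4 - 12*x^3 + 54*x^2 - 108*x + 81
which factors as (x - 3)^4. The eigenvalues (with algebraic multiplicities) are λ = 3 with multiplicity 4.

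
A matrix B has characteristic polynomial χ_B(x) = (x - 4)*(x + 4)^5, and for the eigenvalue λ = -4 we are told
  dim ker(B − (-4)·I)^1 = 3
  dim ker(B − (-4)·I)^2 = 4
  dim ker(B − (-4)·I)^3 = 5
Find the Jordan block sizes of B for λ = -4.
Block sizes for λ = -4: [3, 1, 1]

From the dimensions of kernels of powers, the number of Jordan blocks of size at least j is d_j − d_{j−1} where d_j = dim ker(N^j) (with d_0 = 0). Computing the differences gives [3, 1, 1].
The number of blocks of size exactly k is (#blocks of size ≥ k) − (#blocks of size ≥ k + 1), so the partition is: 2 block(s) of size 1, 1 block(s) of size 3.
In nonincreasing order the block sizes are [3, 1, 1].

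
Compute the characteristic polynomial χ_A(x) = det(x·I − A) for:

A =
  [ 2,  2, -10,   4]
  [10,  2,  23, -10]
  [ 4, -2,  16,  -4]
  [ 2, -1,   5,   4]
x^4 - 24*x^3 + 216*x^2 - 864*x + 1296

Expanding det(x·I − A) (e.g. by cofactor expansion or by noting that A is similar to its Jordan form J, which has the same characteristic polynomial as A) gives
  χ_A(x) = x^4 - 24*x^3 + 216*x^2 - 864*x + 1296
which factors as (x - 6)^4. The eigenvalues (with algebraic multiplicities) are λ = 6 with multiplicity 4.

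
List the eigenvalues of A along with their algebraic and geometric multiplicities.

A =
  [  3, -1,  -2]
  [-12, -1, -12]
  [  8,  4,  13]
λ = 5: alg = 3, geom = 2

Step 1 — factor the characteristic polynomial to read off the algebraic multiplicities:
  χ_A(x) = (x - 5)^3

Step 2 — compute geometric multiplicities via the rank-nullity identity g(λ) = n − rank(A − λI):
  rank(A − (5)·I) = 1, so dim ker(A − (5)·I) = n − 1 = 2

Summary:
  λ = 5: algebraic multiplicity = 3, geometric multiplicity = 2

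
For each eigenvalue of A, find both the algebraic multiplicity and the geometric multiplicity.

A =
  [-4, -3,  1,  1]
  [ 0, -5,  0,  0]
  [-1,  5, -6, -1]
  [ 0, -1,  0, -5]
λ = -5: alg = 4, geom = 2

Step 1 — factor the characteristic polynomial to read off the algebraic multiplicities:
  χ_A(x) = (x + 5)^4

Step 2 — compute geometric multiplicities via the rank-nullity identity g(λ) = n − rank(A − λI):
  rank(A − (-5)·I) = 2, so dim ker(A − (-5)·I) = n − 2 = 2

Summary:
  λ = -5: algebraic multiplicity = 4, geometric multiplicity = 2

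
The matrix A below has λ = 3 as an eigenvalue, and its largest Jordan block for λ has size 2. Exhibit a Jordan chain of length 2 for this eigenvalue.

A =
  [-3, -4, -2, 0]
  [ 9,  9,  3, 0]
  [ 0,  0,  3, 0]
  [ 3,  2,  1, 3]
A Jordan chain for λ = 3 of length 2:
v_1 = (-6, 9, 0, 3)ᵀ
v_2 = (1, 0, 0, 0)ᵀ

Let N = A − (3)·I. We want v_2 with N^2 v_2 = 0 but N^1 v_2 ≠ 0; then v_{j-1} := N · v_j for j = 2, …, 2.

Pick v_2 = (1, 0, 0, 0)ᵀ.
Then v_1 = N · v_2 = (-6, 9, 0, 3)ᵀ.

Sanity check: (A − (3)·I) v_1 = (0, 0, 0, 0)ᵀ = 0. ✓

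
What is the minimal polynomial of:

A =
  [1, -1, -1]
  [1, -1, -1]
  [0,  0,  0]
x^2

The characteristic polynomial is χ_A(x) = x^3, so the eigenvalues are known. The minimal polynomial is
  m_A(x) = Π_λ (x − λ)^{k_λ}
where k_λ is the size of the *largest* Jordan block for λ (equivalently, the smallest k with (A − λI)^k v = 0 for every generalised eigenvector v of λ).

  λ = 0: largest Jordan block has size 2, contributing (x − 0)^2

So m_A(x) = x^2 = x^2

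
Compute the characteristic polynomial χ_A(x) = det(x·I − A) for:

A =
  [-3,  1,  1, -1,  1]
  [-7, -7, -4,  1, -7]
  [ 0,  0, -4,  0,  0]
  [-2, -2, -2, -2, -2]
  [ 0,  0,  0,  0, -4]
x^5 + 20*x^4 + 160*x^3 + 640*x^2 + 1280*x + 1024

Expanding det(x·I − A) (e.g. by cofactor expansion or by noting that A is similar to its Jordan form J, which has the same characteristic polynomial as A) gives
  χ_A(x) = x^5 + 20*x^4 + 160*x^3 + 640*x^2 + 1280*x + 1024
which factors as (x + 4)^5. The eigenvalues (with algebraic multiplicities) are λ = -4 with multiplicity 5.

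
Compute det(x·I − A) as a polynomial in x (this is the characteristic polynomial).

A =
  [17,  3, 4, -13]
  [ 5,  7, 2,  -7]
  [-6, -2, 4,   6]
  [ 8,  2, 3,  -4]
x^4 - 24*x^3 + 216*x^2 - 864*x + 1296

Expanding det(x·I − A) (e.g. by cofactor expansion or by noting that A is similar to its Jordan form J, which has the same characteristic polynomial as A) gives
  χ_A(x) = x^4 - 24*x^3 + 216*x^2 - 864*x + 1296
which factors as (x - 6)^4. The eigenvalues (with algebraic multiplicities) are λ = 6 with multiplicity 4.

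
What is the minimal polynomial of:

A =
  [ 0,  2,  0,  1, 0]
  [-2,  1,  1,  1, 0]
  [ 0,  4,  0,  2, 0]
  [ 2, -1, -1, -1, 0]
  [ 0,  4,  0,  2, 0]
x^3

The characteristic polynomial is χ_A(x) = x^5, so the eigenvalues are known. The minimal polynomial is
  m_A(x) = Π_λ (x − λ)^{k_λ}
where k_λ is the size of the *largest* Jordan block for λ (equivalently, the smallest k with (A − λI)^k v = 0 for every generalised eigenvector v of λ).

  λ = 0: largest Jordan block has size 3, contributing (x − 0)^3

So m_A(x) = x^3 = x^3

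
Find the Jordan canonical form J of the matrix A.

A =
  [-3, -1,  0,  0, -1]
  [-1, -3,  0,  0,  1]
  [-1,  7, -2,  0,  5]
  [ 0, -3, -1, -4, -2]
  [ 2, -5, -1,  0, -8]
J_3(-4) ⊕ J_1(-4) ⊕ J_1(-4)

The characteristic polynomial is
  det(x·I − A) = x^5 + 20*x^4 + 160*x^3 + 640*x^2 + 1280*x + 1024 = (x + 4)^5

Eigenvalues and multiplicities (the geometric multiplicity of λ is n − rank(A − λI), which equals the number of Jordan blocks for λ):
  λ = -4: algebraic multiplicity = 5, geometric multiplicity = 3

Determining the block sizes for each eigenvalue:
  λ = -4: with am = 5 and gm = 3, the partition is not yet determined (e.g. several partitions of 5 into 3 parts exist). Let N = A − (-4)·I. Computing rank(N^1) = 2, rank(N^2) = 1, rank(N^3) = 0; the number of blocks of size ≥ j is rank(N^{j−1}) − rank(N^j), giving [3, 1, 1]. So we have 1 block(s) of size 3, 2 block(s) of size 1 → block sizes [3, 1, 1]

Assembling the blocks gives a Jordan form
J =
  [-4,  1,  0,  0,  0]
  [ 0, -4,  1,  0,  0]
  [ 0,  0, -4,  0,  0]
  [ 0,  0,  0, -4,  0]
  [ 0,  0,  0,  0, -4]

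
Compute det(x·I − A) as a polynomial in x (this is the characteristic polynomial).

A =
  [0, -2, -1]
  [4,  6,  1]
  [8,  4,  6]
x^3 - 12*x^2 + 48*x - 64

Expanding det(x·I − A) (e.g. by cofactor expansion or by noting that A is similar to its Jordan form J, which has the same characteristic polynomial as A) gives
  χ_A(x) = x^3 - 12*x^2 + 48*x - 64
which factors as (x - 4)^3. The eigenvalues (with algebraic multiplicities) are λ = 4 with multiplicity 3.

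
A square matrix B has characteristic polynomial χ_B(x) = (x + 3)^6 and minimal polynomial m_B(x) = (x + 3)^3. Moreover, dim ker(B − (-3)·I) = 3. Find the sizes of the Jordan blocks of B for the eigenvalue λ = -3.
Block sizes for λ = -3: [3, 2, 1]

Step 1 — from the characteristic polynomial, algebraic multiplicity of λ = -3 is 6. From dim ker(B − (-3)·I) = 3, there are exactly 3 Jordan blocks for λ = -3.
Step 2 — from the minimal polynomial, the factor (x + 3)^3 tells us the largest block for λ = -3 has size 3.
Step 3 — with total size 6, 3 blocks, and largest block 3, the block sizes (in nonincreasing order) are [3, 2, 1].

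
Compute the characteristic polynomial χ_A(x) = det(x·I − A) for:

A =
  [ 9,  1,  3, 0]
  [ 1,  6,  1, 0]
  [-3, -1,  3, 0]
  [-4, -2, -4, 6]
x^4 - 24*x^3 + 216*x^2 - 864*x + 1296

Expanding det(x·I − A) (e.g. by cofactor expansion or by noting that A is similar to its Jordan form J, which has the same characteristic polynomial as A) gives
  χ_A(x) = x^4 - 24*x^3 + 216*x^2 - 864*x + 1296
which factors as (x - 6)^4. The eigenvalues (with algebraic multiplicities) are λ = 6 with multiplicity 4.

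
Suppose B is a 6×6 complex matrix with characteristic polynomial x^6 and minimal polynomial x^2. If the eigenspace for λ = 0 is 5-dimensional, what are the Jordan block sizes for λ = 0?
Block sizes for λ = 0: [2, 1, 1, 1, 1]

Step 1 — from the characteristic polynomial, algebraic multiplicity of λ = 0 is 6. From dim ker(B − (0)·I) = 5, there are exactly 5 Jordan blocks for λ = 0.
Step 2 — from the minimal polynomial, the factor (x − 0)^2 tells us the largest block for λ = 0 has size 2.
Step 3 — with total size 6, 5 blocks, and largest block 2, the block sizes (in nonincreasing order) are [2, 1, 1, 1, 1].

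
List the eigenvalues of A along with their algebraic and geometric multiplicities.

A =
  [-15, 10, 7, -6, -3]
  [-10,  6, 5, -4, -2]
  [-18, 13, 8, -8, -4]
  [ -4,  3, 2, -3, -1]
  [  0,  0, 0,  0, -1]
λ = -1: alg = 5, geom = 3

Step 1 — factor the characteristic polynomial to read off the algebraic multiplicities:
  χ_A(x) = (x + 1)^5

Step 2 — compute geometric multiplicities via the rank-nullity identity g(λ) = n − rank(A − λI):
  rank(A − (-1)·I) = 2, so dim ker(A − (-1)·I) = n − 2 = 3

Summary:
  λ = -1: algebraic multiplicity = 5, geometric multiplicity = 3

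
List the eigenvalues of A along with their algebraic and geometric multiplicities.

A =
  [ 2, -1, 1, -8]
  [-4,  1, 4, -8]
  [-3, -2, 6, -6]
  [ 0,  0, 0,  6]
λ = 3: alg = 3, geom = 1; λ = 6: alg = 1, geom = 1

Step 1 — factor the characteristic polynomial to read off the algebraic multiplicities:
  χ_A(x) = (x - 6)*(x - 3)^3

Step 2 — compute geometric multiplicities via the rank-nullity identity g(λ) = n − rank(A − λI):
  rank(A − (3)·I) = 3, so dim ker(A − (3)·I) = n − 3 = 1
  rank(A − (6)·I) = 3, so dim ker(A − (6)·I) = n − 3 = 1

Summary:
  λ = 3: algebraic multiplicity = 3, geometric multiplicity = 1
  λ = 6: algebraic multiplicity = 1, geometric multiplicity = 1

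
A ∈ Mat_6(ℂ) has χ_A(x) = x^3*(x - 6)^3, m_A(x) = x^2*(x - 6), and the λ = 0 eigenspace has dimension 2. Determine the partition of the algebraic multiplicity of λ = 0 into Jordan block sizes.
Block sizes for λ = 0: [2, 1]

Step 1 — from the characteristic polynomial, algebraic multiplicity of λ = 0 is 3. From dim ker(A − (0)·I) = 2, there are exactly 2 Jordan blocks for λ = 0.
Step 2 — from the minimal polynomial, the factor (x − 0)^2 tells us the largest block for λ = 0 has size 2.
Step 3 — with total size 3, 2 blocks, and largest block 2, the block sizes (in nonincreasing order) are [2, 1].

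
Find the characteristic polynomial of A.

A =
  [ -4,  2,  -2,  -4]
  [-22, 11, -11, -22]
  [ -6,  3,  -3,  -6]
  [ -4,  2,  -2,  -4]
x^4

Expanding det(x·I − A) (e.g. by cofactor expansion or by noting that A is similar to its Jordan form J, which has the same characteristic polynomial as A) gives
  χ_A(x) = x^4
which factors as x^4. The eigenvalues (with algebraic multiplicities) are λ = 0 with multiplicity 4.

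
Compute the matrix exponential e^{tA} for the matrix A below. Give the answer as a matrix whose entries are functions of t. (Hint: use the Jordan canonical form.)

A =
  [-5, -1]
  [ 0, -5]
e^{tA} =
  [exp(-5*t), -t*exp(-5*t)]
  [0, exp(-5*t)]

Strategy: write A = P · J · P⁻¹ where J is a Jordan canonical form, so e^{tA} = P · e^{tJ} · P⁻¹, and e^{tJ} can be computed block-by-block.

A has Jordan form
J =
  [-5,  1]
  [ 0, -5]
(up to reordering of blocks).

Per-block formulas:
  For a 2×2 Jordan block J_2(-5): exp(t · J_2(-5)) = e^(-5t)·(I + t·N), where N is the 2×2 nilpotent shift.

After assembling e^{tJ} and conjugating by P, we get:

e^{tA} =
  [exp(-5*t), -t*exp(-5*t)]
  [0, exp(-5*t)]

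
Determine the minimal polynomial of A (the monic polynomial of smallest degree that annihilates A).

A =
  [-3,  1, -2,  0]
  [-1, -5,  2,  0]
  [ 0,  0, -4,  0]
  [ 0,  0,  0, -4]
x^2 + 8*x + 16

The characteristic polynomial is χ_A(x) = (x + 4)^4, so the eigenvalues are known. The minimal polynomial is
  m_A(x) = Π_λ (x − λ)^{k_λ}
where k_λ is the size of the *largest* Jordan block for λ (equivalently, the smallest k with (A − λI)^k v = 0 for every generalised eigenvector v of λ).

  λ = -4: largest Jordan block has size 2, contributing (x + 4)^2

So m_A(x) = (x + 4)^2 = x^2 + 8*x + 16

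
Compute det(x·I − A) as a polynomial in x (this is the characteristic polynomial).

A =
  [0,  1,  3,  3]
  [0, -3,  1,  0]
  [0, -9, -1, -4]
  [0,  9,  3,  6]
x^4 - 2*x^3

Expanding det(x·I − A) (e.g. by cofactor expansion or by noting that A is similar to its Jordan form J, which has the same characteristic polynomial as A) gives
  χ_A(x) = x^4 - 2*x^3
which factors as x^3*(x - 2). The eigenvalues (with algebraic multiplicities) are λ = 0 with multiplicity 3, λ = 2 with multiplicity 1.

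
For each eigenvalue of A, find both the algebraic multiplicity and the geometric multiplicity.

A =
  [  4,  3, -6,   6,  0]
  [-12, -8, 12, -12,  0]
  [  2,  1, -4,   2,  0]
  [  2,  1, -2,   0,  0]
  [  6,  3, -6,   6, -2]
λ = -2: alg = 5, geom = 4

Step 1 — factor the characteristic polynomial to read off the algebraic multiplicities:
  χ_A(x) = (x + 2)^5

Step 2 — compute geometric multiplicities via the rank-nullity identity g(λ) = n − rank(A − λI):
  rank(A − (-2)·I) = 1, so dim ker(A − (-2)·I) = n − 1 = 4

Summary:
  λ = -2: algebraic multiplicity = 5, geometric multiplicity = 4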